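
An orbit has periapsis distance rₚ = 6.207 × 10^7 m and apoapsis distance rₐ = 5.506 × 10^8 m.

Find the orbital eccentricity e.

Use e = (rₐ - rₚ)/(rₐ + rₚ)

e = (rₐ − rₚ) / (rₐ + rₚ).
e = (5.506e+08 − 6.207e+07) / (5.506e+08 + 6.207e+07) = 4.8853e+08 / 6.1267e+08 ≈ 0.7974.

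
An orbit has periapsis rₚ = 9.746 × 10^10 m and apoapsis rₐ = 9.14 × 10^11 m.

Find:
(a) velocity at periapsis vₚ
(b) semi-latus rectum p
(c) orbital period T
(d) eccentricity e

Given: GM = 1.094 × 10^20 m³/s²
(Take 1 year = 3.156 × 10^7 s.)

(a) With a = (rₚ + rₐ)/2 = 5.0573e+11 m, vₚ = √(GM (2/rₚ − 1/a)) = √(1.094e+20 · (2/9.746e+10 − 1/5.0573e+11)) m/s ≈ 4.504e+04 m/s
(b) From a = (rₚ + rₐ)/2 = 5.0573e+11 m and e = (rₐ − rₚ)/(rₐ + rₚ) = 0.807288, p = a(1 − e²) = 5.0573e+11 · (1 − (0.807288)²) ≈ 1.761e+11 m
(c) With a = (rₚ + rₐ)/2 = 5.0573e+11 m, T = 2π √(a³/GM) = 2π √((5.0573e+11)³/1.094e+20) s ≈ 2.16e+08 s
(d) e = (rₐ − rₚ)/(rₐ + rₚ) = (9.14e+11 − 9.746e+10)/(9.14e+11 + 9.746e+10) ≈ 0.8073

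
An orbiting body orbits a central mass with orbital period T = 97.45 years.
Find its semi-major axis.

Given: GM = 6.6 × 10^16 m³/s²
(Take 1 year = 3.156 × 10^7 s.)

Convert to SI: T = 97.45 years = 3.07552e+09 s.
Invert Kepler's third law: a = (GM · T² / (4π²))^(1/3).
Substituting T = 3.07552e+09 s and GM = 6.6e+16 m³/s²:
a = (6.6e+16 · (3.07552e+09)² / (4π²))^(1/3) m
a ≈ 2.51e+11 m = 2.51 × 10^11 m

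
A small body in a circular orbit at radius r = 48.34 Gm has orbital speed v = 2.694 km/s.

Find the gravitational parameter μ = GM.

Convert to SI: r = 48.34 Gm = 4.834e+10 m; v = 2.694 km/s = 2694 m/s.
For a circular orbit v² = GM/r, so GM = v² · r.
GM = (2694)² · 4.834e+10 m³/s² ≈ 3.508e+17 m³/s² = 3.508 × 10^17 m³/s².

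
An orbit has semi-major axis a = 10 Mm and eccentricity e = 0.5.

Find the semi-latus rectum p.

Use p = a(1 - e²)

Convert to SI: a = 10 Mm = 1e+07 m.
p = a (1 − e²).
p = 1e+07 · (1 − (0.5)²) = 1e+07 · 0.75 ≈ 7.5e+06 m = 7.5 Mm.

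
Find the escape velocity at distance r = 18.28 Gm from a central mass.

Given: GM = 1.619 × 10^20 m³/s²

Convert to SI: r = 18.28 Gm = 1.828e+10 m.
Escape velocity comes from setting total energy to zero: ½v² − GM/r = 0 ⇒ v_esc = √(2GM / r).
v_esc = √(2 · 1.619e+20 / 1.828e+10) m/s ≈ 1.331e+05 m/s = 133.1 km/s.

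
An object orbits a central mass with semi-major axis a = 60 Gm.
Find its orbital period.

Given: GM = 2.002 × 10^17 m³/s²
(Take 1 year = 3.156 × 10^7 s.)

Convert to SI: a = 60 Gm = 6e+10 m.
Kepler's third law: T = 2π √(a³ / GM).
Substituting a = 6e+10 m and GM = 2.002e+17 m³/s²:
T = 2π √((6e+10)³ / 2.002e+17) s
T ≈ 2.064e+08 s = 6.539 years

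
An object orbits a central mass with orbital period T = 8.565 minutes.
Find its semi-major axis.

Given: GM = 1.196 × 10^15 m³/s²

Convert to SI: T = 8.565 minutes = 513.9 s.
Invert Kepler's third law: a = (GM · T² / (4π²))^(1/3).
Substituting T = 513.9 s and GM = 1.196e+15 m³/s²:
a = (1.196e+15 · (513.9)² / (4π²))^(1/3) m
a ≈ 2e+06 m = 2 Mm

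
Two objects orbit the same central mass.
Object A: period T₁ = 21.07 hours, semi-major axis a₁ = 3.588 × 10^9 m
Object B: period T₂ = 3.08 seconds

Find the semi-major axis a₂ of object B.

Convert to SI: T₁ = 21.07 hours = 75852 s.
Kepler's third law: (T₁/T₂)² = (a₁/a₂)³ ⇒ a₂ = a₁ · (T₂/T₁)^(2/3).
T₂/T₁ = 3.08 / 75852 = 4.06054e-05.
a₂ = 3.588e+09 · (4.06054e-05)^(2/3) m ≈ 4.239e+06 m = 4.239 × 10^6 m.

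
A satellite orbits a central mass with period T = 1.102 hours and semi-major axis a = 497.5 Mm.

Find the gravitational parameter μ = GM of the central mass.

Convert to SI: T = 1.102 hours = 3967.2 s; a = 497.5 Mm = 4.975e+08 m.
GM = 4π² · a³ / T².
GM = 4π² · (4.975e+08)³ / (3967.2)² m³/s² ≈ 3.089e+20 m³/s² = 3.089 × 10^20 m³/s².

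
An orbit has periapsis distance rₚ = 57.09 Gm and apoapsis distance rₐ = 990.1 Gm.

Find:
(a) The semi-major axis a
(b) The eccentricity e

Convert to SI: rₚ = 57.09 Gm = 5.709e+10 m; rₐ = 990.1 Gm = 9.901e+11 m.
(a) a = (rₚ + rₐ) / 2 = (5.709e+10 + 9.901e+11) / 2 ≈ 5.236e+11 m = 523.6 Gm.
(b) e = (rₐ − rₚ) / (rₐ + rₚ) = (9.901e+11 − 5.709e+10) / (9.901e+11 + 5.709e+10) ≈ 0.891.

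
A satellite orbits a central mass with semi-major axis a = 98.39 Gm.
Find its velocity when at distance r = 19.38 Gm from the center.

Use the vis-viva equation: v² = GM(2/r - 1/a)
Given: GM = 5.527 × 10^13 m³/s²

Convert to SI: a = 98.39 Gm = 9.839e+10 m; r = 19.38 Gm = 1.938e+10 m.
Vis-viva: v = √(GM · (2/r − 1/a)).
2/r − 1/a = 2/1.938e+10 − 1/9.839e+10 = 9.30355e-11 m⁻¹.
v = √(5.527e+13 · 9.30355e-11) m/s ≈ 71.71 m/s = 71.71 m/s.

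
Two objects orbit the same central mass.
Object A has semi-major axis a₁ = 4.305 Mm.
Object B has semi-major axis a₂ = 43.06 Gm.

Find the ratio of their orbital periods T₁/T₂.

Convert to SI: a₁ = 4.305 Mm = 4.305e+06 m; a₂ = 43.06 Gm = 4.306e+10 m.
From Kepler's third law, (T₁/T₂)² = (a₁/a₂)³, so T₁/T₂ = (a₁/a₂)^(3/2).
a₁/a₂ = 4.305e+06 / 4.306e+10 = 9.99768e-05.
T₁/T₂ = (9.99768e-05)^(3/2) ≈ 9.997e-07.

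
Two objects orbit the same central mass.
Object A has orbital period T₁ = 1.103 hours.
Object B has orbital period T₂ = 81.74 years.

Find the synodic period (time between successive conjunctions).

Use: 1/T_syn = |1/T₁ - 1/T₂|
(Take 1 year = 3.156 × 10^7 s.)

Convert to SI: T₁ = 1.103 hours = 3970.8 s; T₂ = 81.74 years = 2.57971e+09 s.
T_syn = |T₁ · T₂ / (T₁ − T₂)|.
T_syn = |3970.8 · 2.57971e+09 / (3970.8 − 2.57971e+09)| s ≈ 3971 s = 1.103 hours.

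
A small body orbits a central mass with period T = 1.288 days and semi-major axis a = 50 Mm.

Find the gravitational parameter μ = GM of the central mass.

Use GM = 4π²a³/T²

Convert to SI: T = 1.288 days = 111283 s; a = 50 Mm = 5e+07 m.
GM = 4π² · a³ / T².
GM = 4π² · (5e+07)³ / (111283)² m³/s² ≈ 3.985e+14 m³/s² = 3.985 × 10^14 m³/s².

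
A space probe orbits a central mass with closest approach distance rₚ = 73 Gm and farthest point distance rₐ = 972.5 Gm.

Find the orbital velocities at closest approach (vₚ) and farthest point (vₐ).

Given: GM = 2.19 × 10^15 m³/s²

Convert to SI: rₚ = 73 Gm = 7.3e+10 m; rₐ = 972.5 Gm = 9.725e+11 m.
Use the vis-viva equation v² = GM(2/r − 1/a) with a = (rₚ + rₐ)/2 = (7.3e+10 + 9.725e+11)/2 = 5.2275e+11 m.
vₚ = √(GM · (2/rₚ − 1/a)) = √(2.19e+15 · (2/7.3e+10 − 1/5.2275e+11)) m/s ≈ 236.2 m/s = 236.2 m/s.
vₐ = √(GM · (2/rₐ − 1/a)) = √(2.19e+15 · (2/9.725e+11 − 1/5.2275e+11)) m/s ≈ 17.73 m/s = 17.73 m/s.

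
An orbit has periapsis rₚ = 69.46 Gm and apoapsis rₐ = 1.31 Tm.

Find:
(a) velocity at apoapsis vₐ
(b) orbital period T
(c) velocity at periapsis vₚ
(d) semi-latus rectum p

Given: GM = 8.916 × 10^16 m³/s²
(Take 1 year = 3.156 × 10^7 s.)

Convert to SI: rₚ = 69.46 Gm = 6.946e+10 m; rₐ = 1.31 Tm = 1.31e+12 m.
(a) With a = (rₚ + rₐ)/2 = 6.8973e+11 m, vₐ = √(GM (2/rₐ − 1/a)) = √(8.916e+16 · (2/1.31e+12 − 1/6.8973e+11)) m/s ≈ 82.79 m/s
(b) With a = (rₚ + rₐ)/2 = 6.8973e+11 m, T = 2π √(a³/GM) = 2π √((6.8973e+11)³/8.916e+16) s ≈ 1.205e+10 s
(c) With a = (rₚ + rₐ)/2 = 6.8973e+11 m, vₚ = √(GM (2/rₚ − 1/a)) = √(8.916e+16 · (2/6.946e+10 − 1/6.8973e+11)) m/s ≈ 1561 m/s
(d) From a = (rₚ + rₐ)/2 = 6.8973e+11 m and e = (rₐ − rₚ)/(rₐ + rₚ) = 0.899294, p = a(1 − e²) = 6.8973e+11 · (1 − (0.899294)²) ≈ 1.319e+11 m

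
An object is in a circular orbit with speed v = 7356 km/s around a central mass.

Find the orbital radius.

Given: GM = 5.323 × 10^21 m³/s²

Convert to SI: v = 7356 km/s = 7.356e+06 m/s.
For a circular orbit, v² = GM / r, so r = GM / v².
r = 5.323e+21 / (7.356e+06)² m ≈ 9.837e+07 m = 98.37 Mm.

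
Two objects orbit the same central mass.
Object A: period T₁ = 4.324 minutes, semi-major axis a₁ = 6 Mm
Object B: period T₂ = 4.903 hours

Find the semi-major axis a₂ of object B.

Convert to SI: T₁ = 4.324 minutes = 259.44 s; a₁ = 6 Mm = 6e+06 m; T₂ = 4.903 hours = 17650.8 s.
Kepler's third law: (T₁/T₂)² = (a₁/a₂)³ ⇒ a₂ = a₁ · (T₂/T₁)^(2/3).
T₂/T₁ = 17650.8 / 259.44 = 68.0342.
a₂ = 6e+06 · (68.0342)^(2/3) m ≈ 9.999e+07 m = 99.99 Mm.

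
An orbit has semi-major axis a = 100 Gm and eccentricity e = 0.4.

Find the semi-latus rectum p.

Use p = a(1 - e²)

Convert to SI: a = 100 Gm = 1e+11 m.
p = a (1 − e²).
p = 1e+11 · (1 − (0.4)²) = 1e+11 · 0.84 ≈ 8.4e+10 m = 84 Gm.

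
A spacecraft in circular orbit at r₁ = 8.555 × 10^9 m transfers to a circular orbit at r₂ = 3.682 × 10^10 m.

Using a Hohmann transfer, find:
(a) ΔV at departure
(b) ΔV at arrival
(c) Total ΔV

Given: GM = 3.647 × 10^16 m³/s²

Transfer semi-major axis: a_t = (r₁ + r₂)/2 = (8.555e+09 + 3.682e+10)/2 = 2.26875e+10 m.
Circular speeds: v₁ = √(GM/r₁) = 2064.7 m/s, v₂ = √(GM/r₂) = 995.236 m/s.
Transfer speeds (vis-viva v² = GM(2/r − 1/a_t)): v₁ᵗ = 2630.31 m/s, v₂ᵗ = 611.143 m/s.
(a) ΔV₁ = |v₁ᵗ − v₁| ≈ 565.6 m/s = 565.6 m/s.
(b) ΔV₂ = |v₂ − v₂ᵗ| ≈ 384.1 m/s = 384.1 m/s.
(c) ΔV_total = ΔV₁ + ΔV₂ ≈ 949.7 m/s = 949.7 m/s.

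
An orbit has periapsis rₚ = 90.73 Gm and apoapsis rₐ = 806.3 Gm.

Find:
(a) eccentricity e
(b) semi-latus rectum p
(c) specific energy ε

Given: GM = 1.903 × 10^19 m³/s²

Convert to SI: rₚ = 90.73 Gm = 9.073e+10 m; rₐ = 806.3 Gm = 8.063e+11 m.
(a) e = (rₐ − rₚ)/(rₐ + rₚ) = (8.063e+11 − 9.073e+10)/(8.063e+11 + 9.073e+10) ≈ 0.7977
(b) From a = (rₚ + rₐ)/2 = 4.48515e+11 m and e = (rₐ − rₚ)/(rₐ + rₚ) = 0.79771, p = a(1 − e²) = 4.48515e+11 · (1 − (0.79771)²) ≈ 1.631e+11 m
(c) With a = (rₚ + rₐ)/2 = 4.48515e+11 m, ε = −GM/(2a) = −1.903e+19/(2 · 4.48515e+11) J/kg ≈ -2.121e+07 J/kg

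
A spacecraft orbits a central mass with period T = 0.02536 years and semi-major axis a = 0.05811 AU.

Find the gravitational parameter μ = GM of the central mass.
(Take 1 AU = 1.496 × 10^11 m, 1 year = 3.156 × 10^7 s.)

Convert to SI: T = 0.02536 years = 800362 s; a = 0.05811 AU = 8.69326e+09 m.
GM = 4π² · a³ / T².
GM = 4π² · (8.69326e+09)³ / (800362)² m³/s² ≈ 4.049e+19 m³/s² = 4.049 × 10^19 m³/s².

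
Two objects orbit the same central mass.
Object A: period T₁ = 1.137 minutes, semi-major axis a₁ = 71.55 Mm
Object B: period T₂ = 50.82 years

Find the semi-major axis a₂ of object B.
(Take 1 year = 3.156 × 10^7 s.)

Convert to SI: T₁ = 1.137 minutes = 68.22 s; a₁ = 71.55 Mm = 7.155e+07 m; T₂ = 50.82 years = 1.60388e+09 s.
Kepler's third law: (T₁/T₂)² = (a₁/a₂)³ ⇒ a₂ = a₁ · (T₂/T₁)^(2/3).
T₂/T₁ = 1.60388e+09 / 68.22 = 2.35104e+07.
a₂ = 7.155e+07 · (2.35104e+07)^(2/3) m ≈ 5.872e+12 m = 5.872 Tm.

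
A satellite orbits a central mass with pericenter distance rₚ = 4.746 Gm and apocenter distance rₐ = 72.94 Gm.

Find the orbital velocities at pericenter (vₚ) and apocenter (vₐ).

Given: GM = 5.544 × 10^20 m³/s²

Convert to SI: rₚ = 4.746 Gm = 4.746e+09 m; rₐ = 72.94 Gm = 7.294e+10 m.
Use the vis-viva equation v² = GM(2/r − 1/a) with a = (rₚ + rₐ)/2 = (4.746e+09 + 7.294e+10)/2 = 3.8843e+10 m.
vₚ = √(GM · (2/rₚ − 1/a)) = √(5.544e+20 · (2/4.746e+09 − 1/3.8843e+10)) m/s ≈ 4.684e+05 m/s = 468.4 km/s.
vₐ = √(GM · (2/rₐ − 1/a)) = √(5.544e+20 · (2/7.294e+10 − 1/3.8843e+10)) m/s ≈ 3.047e+04 m/s = 30.47 km/s.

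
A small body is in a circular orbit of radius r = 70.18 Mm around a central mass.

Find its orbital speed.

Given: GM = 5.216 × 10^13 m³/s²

Convert to SI: r = 70.18 Mm = 7.018e+07 m.
For a circular orbit, gravity supplies the centripetal force, so v = √(GM / r).
v = √(5.216e+13 / 7.018e+07) m/s ≈ 862.1 m/s = 862.1 m/s.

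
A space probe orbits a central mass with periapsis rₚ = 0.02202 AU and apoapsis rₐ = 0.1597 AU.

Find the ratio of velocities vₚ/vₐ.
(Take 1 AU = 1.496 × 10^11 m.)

Convert to SI: rₚ = 0.02202 AU = 3.29419e+09 m; rₐ = 0.1597 AU = 2.38911e+10 m.
Conservation of angular momentum gives rₚvₚ = rₐvₐ, so vₚ/vₐ = rₐ/rₚ.
vₚ/vₐ = 2.38911e+10 / 3.29419e+09 ≈ 7.252.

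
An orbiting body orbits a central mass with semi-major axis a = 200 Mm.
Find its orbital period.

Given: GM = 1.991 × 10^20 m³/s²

Convert to SI: a = 200 Mm = 2e+08 m.
Kepler's third law: T = 2π √(a³ / GM).
Substituting a = 2e+08 m and GM = 1.991e+20 m³/s²:
T = 2π √((2e+08)³ / 1.991e+20) s
T ≈ 1259 s = 20.99 minutes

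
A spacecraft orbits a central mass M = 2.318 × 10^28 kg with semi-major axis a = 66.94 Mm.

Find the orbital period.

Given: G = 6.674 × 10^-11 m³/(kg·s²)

Convert to SI: a = 66.94 Mm = 6.694e+07 m.
GM = G · M = 6.674e-11 · 2.318e+28 = 1.54703e+18 m³/s².
Kepler's third law: T = 2π √(a³ / GM).
Substituting a = 6.694e+07 m and GM = 1.54703e+18 m³/s²:
T = 2π √((6.694e+07)³ / 1.54703e+18) s
T ≈ 2767 s = 46.11 minutes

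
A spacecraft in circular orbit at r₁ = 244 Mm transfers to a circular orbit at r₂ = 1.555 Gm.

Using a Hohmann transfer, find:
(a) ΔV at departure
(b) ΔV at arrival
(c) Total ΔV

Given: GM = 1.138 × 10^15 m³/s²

Convert to SI: r₁ = 244 Mm = 2.44e+08 m; r₂ = 1.555 Gm = 1.555e+09 m.
Transfer semi-major axis: a_t = (r₁ + r₂)/2 = (2.44e+08 + 1.555e+09)/2 = 8.995e+08 m.
Circular speeds: v₁ = √(GM/r₁) = 2159.61 m/s, v₂ = √(GM/r₂) = 855.472 m/s.
Transfer speeds (vis-viva v² = GM(2/r − 1/a_t)): v₁ᵗ = 2839.49 m/s, v₂ᵗ = 445.554 m/s.
(a) ΔV₁ = |v₁ᵗ − v₁| ≈ 679.9 m/s = 679.9 m/s.
(b) ΔV₂ = |v₂ − v₂ᵗ| ≈ 409.9 m/s = 409.9 m/s.
(c) ΔV_total = ΔV₁ + ΔV₂ ≈ 1090 m/s = 1.09 km/s.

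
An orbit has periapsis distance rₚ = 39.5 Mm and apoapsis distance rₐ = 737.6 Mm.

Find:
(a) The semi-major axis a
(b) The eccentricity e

Convert to SI: rₚ = 39.5 Mm = 3.95e+07 m; rₐ = 737.6 Mm = 7.376e+08 m.
(a) a = (rₚ + rₐ) / 2 = (3.95e+07 + 7.376e+08) / 2 ≈ 3.886e+08 m = 388.6 Mm.
(b) e = (rₐ − rₚ) / (rₐ + rₚ) = (7.376e+08 − 3.95e+07) / (7.376e+08 + 3.95e+07) ≈ 0.8983.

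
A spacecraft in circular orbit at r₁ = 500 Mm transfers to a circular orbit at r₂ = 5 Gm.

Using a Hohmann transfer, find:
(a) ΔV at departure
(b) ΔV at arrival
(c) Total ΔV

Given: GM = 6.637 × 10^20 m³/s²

Convert to SI: r₁ = 500 Mm = 5e+08 m; r₂ = 5 Gm = 5e+09 m.
Transfer semi-major axis: a_t = (r₁ + r₂)/2 = (5e+08 + 5e+09)/2 = 2.75e+09 m.
Circular speeds: v₁ = √(GM/r₁) = 1.15213e+06 m/s, v₂ = √(GM/r₂) = 364335 m/s.
Transfer speeds (vis-viva v² = GM(2/r − 1/a_t)): v₁ᵗ = 1.55353e+06 m/s, v₂ᵗ = 155353 m/s.
(a) ΔV₁ = |v₁ᵗ − v₁| ≈ 4.014e+05 m/s = 401.4 km/s.
(b) ΔV₂ = |v₂ − v₂ᵗ| ≈ 2.09e+05 m/s = 209 km/s.
(c) ΔV_total = ΔV₁ + ΔV₂ ≈ 6.104e+05 m/s = 610.4 km/s.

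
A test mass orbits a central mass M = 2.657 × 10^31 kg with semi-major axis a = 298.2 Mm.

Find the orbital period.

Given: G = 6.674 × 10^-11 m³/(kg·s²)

Convert to SI: a = 298.2 Mm = 2.982e+08 m.
GM = G · M = 6.674e-11 · 2.657e+31 = 1.77328e+21 m³/s².
Kepler's third law: T = 2π √(a³ / GM).
Substituting a = 2.982e+08 m and GM = 1.77328e+21 m³/s²:
T = 2π √((2.982e+08)³ / 1.77328e+21) s
T ≈ 768.3 s = 12.81 minutes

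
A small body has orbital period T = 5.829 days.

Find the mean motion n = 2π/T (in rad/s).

Convert to SI: T = 5.829 days = 503626 s.
n = 2π / T.
n = 2π / 503626 s ≈ 1.248e-05 rad/s.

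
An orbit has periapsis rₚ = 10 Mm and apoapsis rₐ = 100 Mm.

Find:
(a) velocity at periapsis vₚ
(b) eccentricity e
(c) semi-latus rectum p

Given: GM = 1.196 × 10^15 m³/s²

Convert to SI: rₚ = 10 Mm = 1e+07 m; rₐ = 100 Mm = 1e+08 m.
(a) With a = (rₚ + rₐ)/2 = 5.5e+07 m, vₚ = √(GM (2/rₚ − 1/a)) = √(1.196e+15 · (2/1e+07 − 1/5.5e+07)) m/s ≈ 1.475e+04 m/s
(b) e = (rₐ − rₚ)/(rₐ + rₚ) = (1e+08 − 1e+07)/(1e+08 + 1e+07) ≈ 0.8182
(c) From a = (rₚ + rₐ)/2 = 5.5e+07 m and e = (rₐ − rₚ)/(rₐ + rₚ) = 0.818182, p = a(1 − e²) = 5.5e+07 · (1 − (0.818182)²) ≈ 1.818e+07 m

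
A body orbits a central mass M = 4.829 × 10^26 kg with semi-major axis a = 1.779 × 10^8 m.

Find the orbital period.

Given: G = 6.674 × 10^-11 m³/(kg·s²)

GM = G · M = 6.674e-11 · 4.829e+26 = 3.22287e+16 m³/s².
Kepler's third law: T = 2π √(a³ / GM).
Substituting a = 1.779e+08 m and GM = 3.22287e+16 m³/s²:
T = 2π √((1.779e+08)³ / 3.22287e+16) s
T ≈ 8.305e+04 s = 23.07 hours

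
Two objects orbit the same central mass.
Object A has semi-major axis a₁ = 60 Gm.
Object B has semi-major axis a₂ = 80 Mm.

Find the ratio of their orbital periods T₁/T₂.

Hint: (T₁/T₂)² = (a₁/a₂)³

Convert to SI: a₁ = 60 Gm = 6e+10 m; a₂ = 80 Mm = 8e+07 m.
From Kepler's third law, (T₁/T₂)² = (a₁/a₂)³, so T₁/T₂ = (a₁/a₂)^(3/2).
a₁/a₂ = 6e+10 / 8e+07 = 750.
T₁/T₂ = (750)^(3/2) ≈ 2.054e+04.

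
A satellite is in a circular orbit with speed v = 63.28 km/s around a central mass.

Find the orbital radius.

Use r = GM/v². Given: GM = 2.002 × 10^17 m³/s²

Convert to SI: v = 63.28 km/s = 63280 m/s.
For a circular orbit, v² = GM / r, so r = GM / v².
r = 2.002e+17 / (63280)² m ≈ 5e+07 m = 50 Mm.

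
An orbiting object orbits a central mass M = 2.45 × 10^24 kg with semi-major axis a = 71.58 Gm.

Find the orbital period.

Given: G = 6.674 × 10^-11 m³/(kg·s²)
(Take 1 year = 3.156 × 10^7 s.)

Convert to SI: a = 71.58 Gm = 7.158e+10 m.
GM = G · M = 6.674e-11 · 2.45e+24 = 1.63513e+14 m³/s².
Kepler's third law: T = 2π √(a³ / GM).
Substituting a = 7.158e+10 m and GM = 1.63513e+14 m³/s²:
T = 2π √((7.158e+10)³ / 1.63513e+14) s
T ≈ 9.41e+09 s = 298.2 years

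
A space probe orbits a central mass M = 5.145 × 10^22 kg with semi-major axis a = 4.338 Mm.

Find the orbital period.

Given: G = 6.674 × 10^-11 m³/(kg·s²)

Convert to SI: a = 4.338 Mm = 4.338e+06 m.
GM = G · M = 6.674e-11 · 5.145e+22 = 3.43377e+12 m³/s².
Kepler's third law: T = 2π √(a³ / GM).
Substituting a = 4.338e+06 m and GM = 3.43377e+12 m³/s²:
T = 2π √((4.338e+06)³ / 3.43377e+12) s
T ≈ 3.064e+04 s = 8.51 hours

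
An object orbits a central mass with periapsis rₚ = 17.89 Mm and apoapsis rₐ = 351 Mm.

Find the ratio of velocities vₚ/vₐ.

Convert to SI: rₚ = 17.89 Mm = 1.789e+07 m; rₐ = 351 Mm = 3.51e+08 m.
Conservation of angular momentum gives rₚvₚ = rₐvₐ, so vₚ/vₐ = rₐ/rₚ.
vₚ/vₐ = 3.51e+08 / 1.789e+07 ≈ 19.62.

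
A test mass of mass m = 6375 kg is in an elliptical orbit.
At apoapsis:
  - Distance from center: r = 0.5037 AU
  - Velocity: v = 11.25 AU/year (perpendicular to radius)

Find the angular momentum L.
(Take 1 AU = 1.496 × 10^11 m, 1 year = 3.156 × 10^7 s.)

Convert to SI: r = 0.5037 AU = 7.53535e+10 m; v = 11.25 AU/year = 53327 m/s.
Since v is perpendicular to r, L = m · v · r.
L = 6375 · 53327 · 7.53535e+10 kg·m²/s ≈ 2.562e+19 kg·m²/s.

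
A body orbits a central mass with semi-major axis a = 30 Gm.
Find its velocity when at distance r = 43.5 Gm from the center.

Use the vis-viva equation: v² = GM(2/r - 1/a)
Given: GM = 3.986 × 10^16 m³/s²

Convert to SI: a = 30 Gm = 3e+10 m; r = 43.5 Gm = 4.35e+10 m.
Vis-viva: v = √(GM · (2/r − 1/a)).
2/r − 1/a = 2/4.35e+10 − 1/3e+10 = 1.26437e-11 m⁻¹.
v = √(3.986e+16 · 1.26437e-11) m/s ≈ 709.9 m/s = 709.9 m/s.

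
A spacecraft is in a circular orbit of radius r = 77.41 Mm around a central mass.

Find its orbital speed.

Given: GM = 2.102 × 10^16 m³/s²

Convert to SI: r = 77.41 Mm = 7.741e+07 m.
For a circular orbit, gravity supplies the centripetal force, so v = √(GM / r).
v = √(2.102e+16 / 7.741e+07) m/s ≈ 1.648e+04 m/s = 16.48 km/s.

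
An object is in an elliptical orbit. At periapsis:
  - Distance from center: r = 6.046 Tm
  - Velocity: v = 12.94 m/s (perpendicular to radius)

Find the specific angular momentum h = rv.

Convert to SI: r = 6.046 Tm = 6.046e+12 m.
With v perpendicular to r, h = r · v.
h = 6.046e+12 · 12.94 m²/s ≈ 7.824e+13 m²/s.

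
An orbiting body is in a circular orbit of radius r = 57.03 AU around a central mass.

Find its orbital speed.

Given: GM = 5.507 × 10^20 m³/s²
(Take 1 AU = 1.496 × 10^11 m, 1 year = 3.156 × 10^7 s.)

Convert to SI: r = 57.03 AU = 8.53169e+12 m.
For a circular orbit, gravity supplies the centripetal force, so v = √(GM / r).
v = √(5.507e+20 / 8.53169e+12) m/s ≈ 8034 m/s = 1.695 AU/year.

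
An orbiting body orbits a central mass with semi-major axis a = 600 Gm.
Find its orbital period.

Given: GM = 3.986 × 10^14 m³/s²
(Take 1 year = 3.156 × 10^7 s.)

Convert to SI: a = 600 Gm = 6e+11 m.
Kepler's third law: T = 2π √(a³ / GM).
Substituting a = 6e+11 m and GM = 3.986e+14 m³/s²:
T = 2π √((6e+11)³ / 3.986e+14) s
T ≈ 1.463e+11 s = 4634 years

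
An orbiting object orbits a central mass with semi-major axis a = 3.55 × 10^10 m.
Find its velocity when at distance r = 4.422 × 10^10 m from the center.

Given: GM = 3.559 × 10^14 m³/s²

Vis-viva: v = √(GM · (2/r − 1/a)).
2/r − 1/a = 2/4.422e+10 − 1/3.55e+10 = 1.70594e-11 m⁻¹.
v = √(3.559e+14 · 1.70594e-11) m/s ≈ 77.92 m/s = 77.92 m/s.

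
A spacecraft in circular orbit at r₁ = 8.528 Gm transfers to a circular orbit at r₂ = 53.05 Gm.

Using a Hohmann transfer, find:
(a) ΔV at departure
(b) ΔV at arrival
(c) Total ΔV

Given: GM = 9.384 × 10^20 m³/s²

Convert to SI: r₁ = 8.528 Gm = 8.528e+09 m; r₂ = 53.05 Gm = 5.305e+10 m.
Transfer semi-major axis: a_t = (r₁ + r₂)/2 = (8.528e+09 + 5.305e+10)/2 = 3.0789e+10 m.
Circular speeds: v₁ = √(GM/r₁) = 331719 m/s, v₂ = √(GM/r₂) = 133000 m/s.
Transfer speeds (vis-viva v² = GM(2/r − 1/a_t)): v₁ᵗ = 435427 m/s, v₂ᵗ = 69996.6 m/s.
(a) ΔV₁ = |v₁ᵗ − v₁| ≈ 1.037e+05 m/s = 103.7 km/s.
(b) ΔV₂ = |v₂ − v₂ᵗ| ≈ 6.3e+04 m/s = 63 km/s.
(c) ΔV_total = ΔV₁ + ΔV₂ ≈ 1.667e+05 m/s = 166.7 km/s.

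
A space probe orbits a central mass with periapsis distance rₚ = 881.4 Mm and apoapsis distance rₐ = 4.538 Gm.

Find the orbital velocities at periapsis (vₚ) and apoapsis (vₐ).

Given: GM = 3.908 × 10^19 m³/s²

Convert to SI: rₚ = 881.4 Mm = 8.814e+08 m; rₐ = 4.538 Gm = 4.538e+09 m.
Use the vis-viva equation v² = GM(2/r − 1/a) with a = (rₚ + rₐ)/2 = (8.814e+08 + 4.538e+09)/2 = 2.7097e+09 m.
vₚ = √(GM · (2/rₚ − 1/a)) = √(3.908e+19 · (2/8.814e+08 − 1/2.7097e+09)) m/s ≈ 2.725e+05 m/s = 272.5 km/s.
vₐ = √(GM · (2/rₐ − 1/a)) = √(3.908e+19 · (2/4.538e+09 − 1/2.7097e+09)) m/s ≈ 5.293e+04 m/s = 52.93 km/s.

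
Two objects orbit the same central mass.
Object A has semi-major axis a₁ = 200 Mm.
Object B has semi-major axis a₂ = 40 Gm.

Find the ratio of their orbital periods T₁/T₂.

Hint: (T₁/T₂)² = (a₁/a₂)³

Convert to SI: a₁ = 200 Mm = 2e+08 m; a₂ = 40 Gm = 4e+10 m.
From Kepler's third law, (T₁/T₂)² = (a₁/a₂)³, so T₁/T₂ = (a₁/a₂)^(3/2).
a₁/a₂ = 2e+08 / 4e+10 = 0.005.
T₁/T₂ = (0.005)^(3/2) ≈ 0.0003536.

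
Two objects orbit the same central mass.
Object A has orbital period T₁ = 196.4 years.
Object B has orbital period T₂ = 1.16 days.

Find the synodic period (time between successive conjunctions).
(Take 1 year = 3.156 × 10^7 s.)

Convert to SI: T₁ = 196.4 years = 6.19838e+09 s; T₂ = 1.16 days = 100224 s.
T_syn = |T₁ · T₂ / (T₁ − T₂)|.
T_syn = |6.19838e+09 · 100224 / (6.19838e+09 − 100224)| s ≈ 1.002e+05 s = 1.16 days.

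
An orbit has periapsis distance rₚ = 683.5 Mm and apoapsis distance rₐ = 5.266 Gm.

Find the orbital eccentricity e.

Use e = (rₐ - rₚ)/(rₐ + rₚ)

Convert to SI: rₚ = 683.5 Mm = 6.835e+08 m; rₐ = 5.266 Gm = 5.266e+09 m.
e = (rₐ − rₚ) / (rₐ + rₚ).
e = (5.266e+09 − 6.835e+08) / (5.266e+09 + 6.835e+08) = 4.5825e+09 / 5.9495e+09 ≈ 0.7702.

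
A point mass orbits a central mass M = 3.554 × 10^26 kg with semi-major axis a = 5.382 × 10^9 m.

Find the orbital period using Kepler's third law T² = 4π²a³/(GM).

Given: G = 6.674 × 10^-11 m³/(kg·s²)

GM = G · M = 6.674e-11 · 3.554e+26 = 2.37194e+16 m³/s².
Kepler's third law: T = 2π √(a³ / GM).
Substituting a = 5.382e+09 m and GM = 2.37194e+16 m³/s²:
T = 2π √((5.382e+09)³ / 2.37194e+16) s
T ≈ 1.611e+07 s = 186.4 days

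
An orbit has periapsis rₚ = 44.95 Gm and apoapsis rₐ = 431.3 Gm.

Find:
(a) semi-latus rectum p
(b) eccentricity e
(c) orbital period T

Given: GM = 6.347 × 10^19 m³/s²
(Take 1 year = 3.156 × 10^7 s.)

Convert to SI: rₚ = 44.95 Gm = 4.495e+10 m; rₐ = 431.3 Gm = 4.313e+11 m.
(a) From a = (rₚ + rₐ)/2 = 2.38125e+11 m and e = (rₐ − rₚ)/(rₐ + rₚ) = 0.811234, p = a(1 − e²) = 2.38125e+11 · (1 − (0.811234)²) ≈ 8.141e+10 m
(b) e = (rₐ − rₚ)/(rₐ + rₚ) = (4.313e+11 − 4.495e+10)/(4.313e+11 + 4.495e+10) ≈ 0.8112
(c) With a = (rₚ + rₐ)/2 = 2.38125e+11 m, T = 2π √(a³/GM) = 2π √((2.38125e+11)³/6.347e+19) s ≈ 9.164e+07 s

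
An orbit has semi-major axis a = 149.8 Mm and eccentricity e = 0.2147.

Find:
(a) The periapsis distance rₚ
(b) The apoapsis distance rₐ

Convert to SI: a = 149.8 Mm = 1.498e+08 m.
(a) rₚ = a(1 − e) = 1.498e+08 · (1 − 0.2147) = 1.498e+08 · 0.7853 ≈ 1.176e+08 m = 117.6 Mm.
(b) rₐ = a(1 + e) = 1.498e+08 · (1 + 0.2147) = 1.498e+08 · 1.2147 ≈ 1.82e+08 m = 182 Mm.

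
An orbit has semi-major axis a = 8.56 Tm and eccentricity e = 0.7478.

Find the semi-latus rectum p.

Convert to SI: a = 8.56 Tm = 8.56e+12 m.
p = a (1 − e²).
p = 8.56e+12 · (1 − (0.7478)²) = 8.56e+12 · 0.440795 ≈ 3.773e+12 m = 3.773 Tm.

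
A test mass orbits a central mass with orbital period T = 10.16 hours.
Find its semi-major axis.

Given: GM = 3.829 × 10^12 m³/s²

Convert to SI: T = 10.16 hours = 36576 s.
Invert Kepler's third law: a = (GM · T² / (4π²))^(1/3).
Substituting T = 36576 s and GM = 3.829e+12 m³/s²:
a = (3.829e+12 · (36576)² / (4π²))^(1/3) m
a ≈ 5.063e+06 m = 5.063 Mm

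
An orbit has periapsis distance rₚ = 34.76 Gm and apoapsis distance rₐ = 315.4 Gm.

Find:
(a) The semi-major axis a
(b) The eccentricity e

Convert to SI: rₚ = 34.76 Gm = 3.476e+10 m; rₐ = 315.4 Gm = 3.154e+11 m.
(a) a = (rₚ + rₐ) / 2 = (3.476e+10 + 3.154e+11) / 2 ≈ 1.751e+11 m = 175.1 Gm.
(b) e = (rₐ − rₚ) / (rₐ + rₚ) = (3.154e+11 − 3.476e+10) / (3.154e+11 + 3.476e+10) ≈ 0.8015.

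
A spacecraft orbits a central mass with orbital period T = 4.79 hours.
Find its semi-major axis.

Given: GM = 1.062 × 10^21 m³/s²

Convert to SI: T = 4.79 hours = 17244 s.
Invert Kepler's third law: a = (GM · T² / (4π²))^(1/3).
Substituting T = 17244 s and GM = 1.062e+21 m³/s²:
a = (1.062e+21 · (17244)² / (4π²))^(1/3) m
a ≈ 2e+09 m = 2 Gm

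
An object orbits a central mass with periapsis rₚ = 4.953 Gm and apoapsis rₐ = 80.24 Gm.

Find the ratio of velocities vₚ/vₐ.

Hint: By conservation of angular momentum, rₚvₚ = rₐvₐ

Convert to SI: rₚ = 4.953 Gm = 4.953e+09 m; rₐ = 80.24 Gm = 8.024e+10 m.
Conservation of angular momentum gives rₚvₚ = rₐvₐ, so vₚ/vₐ = rₐ/rₚ.
vₚ/vₐ = 8.024e+10 / 4.953e+09 ≈ 16.2.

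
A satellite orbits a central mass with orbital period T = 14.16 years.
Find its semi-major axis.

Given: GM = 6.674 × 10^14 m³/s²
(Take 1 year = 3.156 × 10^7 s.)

Convert to SI: T = 14.16 years = 4.4689e+08 s.
Invert Kepler's third law: a = (GM · T² / (4π²))^(1/3).
Substituting T = 4.4689e+08 s and GM = 6.674e+14 m³/s²:
a = (6.674e+14 · (4.4689e+08)² / (4π²))^(1/3) m
a ≈ 1.5e+10 m = 15 Gm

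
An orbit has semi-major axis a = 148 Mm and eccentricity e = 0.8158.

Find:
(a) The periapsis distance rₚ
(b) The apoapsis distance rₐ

Convert to SI: a = 148 Mm = 1.48e+08 m.
(a) rₚ = a(1 − e) = 1.48e+08 · (1 − 0.8158) = 1.48e+08 · 0.1842 ≈ 2.726e+07 m = 27.26 Mm.
(b) rₐ = a(1 + e) = 1.48e+08 · (1 + 0.8158) = 1.48e+08 · 1.8158 ≈ 2.687e+08 m = 268.7 Mm.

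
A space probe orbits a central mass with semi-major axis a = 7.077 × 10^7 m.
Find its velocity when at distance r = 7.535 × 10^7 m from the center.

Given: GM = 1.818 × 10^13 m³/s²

Vis-viva: v = √(GM · (2/r − 1/a)).
2/r − 1/a = 2/7.535e+07 − 1/7.077e+07 = 1.24125e-08 m⁻¹.
v = √(1.818e+13 · 1.24125e-08) m/s ≈ 475 m/s = 475 m/s.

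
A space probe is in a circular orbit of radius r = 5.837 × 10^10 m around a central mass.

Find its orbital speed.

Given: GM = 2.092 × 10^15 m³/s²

For a circular orbit, gravity supplies the centripetal force, so v = √(GM / r).
v = √(2.092e+15 / 5.837e+10) m/s ≈ 189.3 m/s = 189.3 m/s.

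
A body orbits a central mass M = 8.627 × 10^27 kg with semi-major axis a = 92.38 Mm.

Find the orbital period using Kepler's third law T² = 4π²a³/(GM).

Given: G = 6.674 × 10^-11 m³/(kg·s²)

Convert to SI: a = 92.38 Mm = 9.238e+07 m.
GM = G · M = 6.674e-11 · 8.627e+27 = 5.75766e+17 m³/s².
Kepler's third law: T = 2π √(a³ / GM).
Substituting a = 9.238e+07 m and GM = 5.75766e+17 m³/s²:
T = 2π √((9.238e+07)³ / 5.75766e+17) s
T ≈ 7352 s = 2.042 hours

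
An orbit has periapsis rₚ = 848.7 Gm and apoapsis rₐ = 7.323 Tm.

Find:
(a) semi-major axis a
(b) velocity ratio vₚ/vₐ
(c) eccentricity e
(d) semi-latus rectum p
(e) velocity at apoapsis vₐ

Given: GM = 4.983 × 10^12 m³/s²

Convert to SI: rₚ = 848.7 Gm = 8.487e+11 m; rₐ = 7.323 Tm = 7.323e+12 m.
(a) a = (rₚ + rₐ)/2 = (8.487e+11 + 7.323e+12)/2 ≈ 4.086e+12 m
(b) Conservation of angular momentum (rₚvₚ = rₐvₐ) gives vₚ/vₐ = rₐ/rₚ = 7.323e+12/8.487e+11 ≈ 8.628
(c) e = (rₐ − rₚ)/(rₐ + rₚ) = (7.323e+12 − 8.487e+11)/(7.323e+12 + 8.487e+11) ≈ 0.7923
(d) From a = (rₚ + rₐ)/2 = 4.08585e+12 m and e = (rₐ − rₚ)/(rₐ + rₚ) = 0.792283, p = a(1 − e²) = 4.08585e+12 · (1 − (0.792283)²) ≈ 1.521e+12 m
(e) With a = (rₚ + rₐ)/2 = 4.08585e+12 m, vₐ = √(GM (2/rₐ − 1/a)) = √(4.983e+12 · (2/7.323e+12 − 1/4.08585e+12)) m/s ≈ 0.376 m/s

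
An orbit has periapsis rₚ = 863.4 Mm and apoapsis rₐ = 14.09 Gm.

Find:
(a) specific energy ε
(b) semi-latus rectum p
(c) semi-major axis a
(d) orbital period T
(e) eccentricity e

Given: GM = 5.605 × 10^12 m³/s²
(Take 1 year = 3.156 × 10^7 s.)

Convert to SI: rₚ = 863.4 Mm = 8.634e+08 m; rₐ = 14.09 Gm = 1.409e+10 m.
(a) With a = (rₚ + rₐ)/2 = 7.4767e+09 m, ε = −GM/(2a) = −5.605e+12/(2 · 7.4767e+09) J/kg ≈ -374.8 J/kg
(b) From a = (rₚ + rₐ)/2 = 7.4767e+09 m and e = (rₐ − rₚ)/(rₐ + rₚ) = 0.884521, p = a(1 − e²) = 7.4767e+09 · (1 − (0.884521)²) ≈ 1.627e+09 m
(c) a = (rₚ + rₐ)/2 = (8.634e+08 + 1.409e+10)/2 ≈ 7.477e+09 m
(d) With a = (rₚ + rₐ)/2 = 7.4767e+09 m, T = 2π √(a³/GM) = 2π √((7.4767e+09)³/5.605e+12) s ≈ 1.716e+09 s
(e) e = (rₐ − rₚ)/(rₐ + rₚ) = (1.409e+10 − 8.634e+08)/(1.409e+10 + 8.634e+08) ≈ 0.8845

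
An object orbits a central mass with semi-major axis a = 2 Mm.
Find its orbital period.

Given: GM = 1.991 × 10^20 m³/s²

Convert to SI: a = 2 Mm = 2e+06 m.
Kepler's third law: T = 2π √(a³ / GM).
Substituting a = 2e+06 m and GM = 1.991e+20 m³/s²:
T = 2π √((2e+06)³ / 1.991e+20) s
T ≈ 1.259 s = 1.259 seconds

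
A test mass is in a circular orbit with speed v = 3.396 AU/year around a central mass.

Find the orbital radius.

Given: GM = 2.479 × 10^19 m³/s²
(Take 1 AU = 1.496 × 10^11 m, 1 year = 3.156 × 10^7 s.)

Convert to SI: v = 3.396 AU/year = 16097.6 m/s.
For a circular orbit, v² = GM / r, so r = GM / v².
r = 2.479e+19 / (16097.6)² m ≈ 9.566e+10 m = 0.6395 AU.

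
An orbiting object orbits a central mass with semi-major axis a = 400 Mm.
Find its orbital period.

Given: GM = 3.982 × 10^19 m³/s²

Convert to SI: a = 400 Mm = 4e+08 m.
Kepler's third law: T = 2π √(a³ / GM).
Substituting a = 4e+08 m and GM = 3.982e+19 m³/s²:
T = 2π √((4e+08)³ / 3.982e+19) s
T ≈ 7966 s = 2.213 hours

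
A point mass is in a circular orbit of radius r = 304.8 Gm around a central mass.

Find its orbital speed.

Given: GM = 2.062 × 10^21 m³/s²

Convert to SI: r = 304.8 Gm = 3.048e+11 m.
For a circular orbit, gravity supplies the centripetal force, so v = √(GM / r).
v = √(2.062e+21 / 3.048e+11) m/s ≈ 8.225e+04 m/s = 82.25 km/s.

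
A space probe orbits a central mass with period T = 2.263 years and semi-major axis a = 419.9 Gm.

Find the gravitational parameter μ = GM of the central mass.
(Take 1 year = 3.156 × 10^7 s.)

Convert to SI: T = 2.263 years = 7.14203e+07 s; a = 419.9 Gm = 4.199e+11 m.
GM = 4π² · a³ / T².
GM = 4π² · (4.199e+11)³ / (7.14203e+07)² m³/s² ≈ 5.73e+20 m³/s² = 5.73 × 10^20 m³/s².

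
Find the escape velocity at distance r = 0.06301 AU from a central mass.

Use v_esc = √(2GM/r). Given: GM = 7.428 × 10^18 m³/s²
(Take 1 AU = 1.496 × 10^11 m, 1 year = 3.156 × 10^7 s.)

Convert to SI: r = 0.06301 AU = 9.4263e+09 m.
Escape velocity comes from setting total energy to zero: ½v² − GM/r = 0 ⇒ v_esc = √(2GM / r).
v_esc = √(2 · 7.428e+18 / 9.4263e+09) m/s ≈ 3.97e+04 m/s = 8.375 AU/year.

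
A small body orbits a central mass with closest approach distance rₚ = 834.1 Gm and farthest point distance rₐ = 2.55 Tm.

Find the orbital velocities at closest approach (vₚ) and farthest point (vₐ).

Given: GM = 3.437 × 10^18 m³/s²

Convert to SI: rₚ = 834.1 Gm = 8.341e+11 m; rₐ = 2.55 Tm = 2.55e+12 m.
Use the vis-viva equation v² = GM(2/r − 1/a) with a = (rₚ + rₐ)/2 = (8.341e+11 + 2.55e+12)/2 = 1.69205e+12 m.
vₚ = √(GM · (2/rₚ − 1/a)) = √(3.437e+18 · (2/8.341e+11 − 1/1.69205e+12)) m/s ≈ 2492 m/s = 2.492 km/s.
vₐ = √(GM · (2/rₐ − 1/a)) = √(3.437e+18 · (2/2.55e+12 − 1/1.69205e+12)) m/s ≈ 815.1 m/s = 815.1 m/s.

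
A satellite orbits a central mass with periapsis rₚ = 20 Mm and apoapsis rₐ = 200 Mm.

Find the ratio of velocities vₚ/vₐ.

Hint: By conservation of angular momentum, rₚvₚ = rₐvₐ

Convert to SI: rₚ = 20 Mm = 2e+07 m; rₐ = 200 Mm = 2e+08 m.
Conservation of angular momentum gives rₚvₚ = rₐvₐ, so vₚ/vₐ = rₐ/rₚ.
vₚ/vₐ = 2e+08 / 2e+07 ≈ 10.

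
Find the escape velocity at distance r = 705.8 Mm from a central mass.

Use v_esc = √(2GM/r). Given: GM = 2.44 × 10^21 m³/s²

Convert to SI: r = 705.8 Mm = 7.058e+08 m.
Escape velocity comes from setting total energy to zero: ½v² − GM/r = 0 ⇒ v_esc = √(2GM / r).
v_esc = √(2 · 2.44e+21 / 7.058e+08) m/s ≈ 2.629e+06 m/s = 2629 km/s.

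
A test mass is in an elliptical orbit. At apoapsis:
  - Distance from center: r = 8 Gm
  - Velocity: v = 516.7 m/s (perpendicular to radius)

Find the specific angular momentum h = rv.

Convert to SI: r = 8 Gm = 8e+09 m.
With v perpendicular to r, h = r · v.
h = 8e+09 · 516.7 m²/s ≈ 4.134e+12 m²/s.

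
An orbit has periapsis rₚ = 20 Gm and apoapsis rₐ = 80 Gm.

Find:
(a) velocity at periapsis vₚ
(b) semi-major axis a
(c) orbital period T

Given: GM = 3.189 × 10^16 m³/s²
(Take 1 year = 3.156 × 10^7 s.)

Convert to SI: rₚ = 20 Gm = 2e+10 m; rₐ = 80 Gm = 8e+10 m.
(a) With a = (rₚ + rₐ)/2 = 5e+10 m, vₚ = √(GM (2/rₚ − 1/a)) = √(3.189e+16 · (2/2e+10 − 1/5e+10)) m/s ≈ 1597 m/s
(b) a = (rₚ + rₐ)/2 = (2e+10 + 8e+10)/2 ≈ 5e+10 m
(c) With a = (rₚ + rₐ)/2 = 5e+10 m, T = 2π √(a³/GM) = 2π √((5e+10)³/3.189e+16) s ≈ 3.934e+08 s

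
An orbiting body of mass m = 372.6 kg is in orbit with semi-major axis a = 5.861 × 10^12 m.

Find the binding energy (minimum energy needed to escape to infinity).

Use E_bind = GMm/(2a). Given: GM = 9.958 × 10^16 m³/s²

Total orbital energy is E = −GMm/(2a); binding energy is E_bind = −E = GMm/(2a).
E_bind = 9.958e+16 · 372.6 / (2 · 5.861e+12) J ≈ 3.165e+06 J = 3.165 MJ.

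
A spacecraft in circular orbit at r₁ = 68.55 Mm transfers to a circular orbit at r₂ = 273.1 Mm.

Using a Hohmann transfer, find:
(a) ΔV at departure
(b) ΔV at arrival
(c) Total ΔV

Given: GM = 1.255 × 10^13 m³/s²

Convert to SI: r₁ = 68.55 Mm = 6.855e+07 m; r₂ = 273.1 Mm = 2.731e+08 m.
Transfer semi-major axis: a_t = (r₁ + r₂)/2 = (6.855e+07 + 2.731e+08)/2 = 1.70825e+08 m.
Circular speeds: v₁ = √(GM/r₁) = 427.876 m/s, v₂ = √(GM/r₂) = 214.369 m/s.
Transfer speeds (vis-viva v² = GM(2/r − 1/a_t)): v₁ᵗ = 541.007 m/s, v₂ᵗ = 135.797 m/s.
(a) ΔV₁ = |v₁ᵗ − v₁| ≈ 113.1 m/s = 113.1 m/s.
(b) ΔV₂ = |v₂ − v₂ᵗ| ≈ 78.57 m/s = 78.57 m/s.
(c) ΔV_total = ΔV₁ + ΔV₂ ≈ 191.7 m/s = 191.7 m/s.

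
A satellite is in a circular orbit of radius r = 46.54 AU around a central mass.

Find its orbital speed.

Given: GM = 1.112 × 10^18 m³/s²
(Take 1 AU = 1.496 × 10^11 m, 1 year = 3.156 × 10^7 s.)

Convert to SI: r = 46.54 AU = 6.96238e+12 m.
For a circular orbit, gravity supplies the centripetal force, so v = √(GM / r).
v = √(1.112e+18 / 6.96238e+12) m/s ≈ 399.6 m/s = 0.08431 AU/year.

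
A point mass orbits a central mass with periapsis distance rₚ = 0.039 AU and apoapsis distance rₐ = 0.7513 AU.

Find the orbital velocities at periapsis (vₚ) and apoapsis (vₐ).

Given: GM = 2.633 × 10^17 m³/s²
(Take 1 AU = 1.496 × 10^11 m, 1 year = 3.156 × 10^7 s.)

Convert to SI: rₚ = 0.039 AU = 5.8344e+09 m; rₐ = 0.7513 AU = 1.12394e+11 m.
Use the vis-viva equation v² = GM(2/r − 1/a) with a = (rₚ + rₐ)/2 = (5.8344e+09 + 1.12394e+11)/2 = 5.91144e+10 m.
vₚ = √(GM · (2/rₚ − 1/a)) = √(2.633e+17 · (2/5.8344e+09 − 1/5.91144e+10)) m/s ≈ 9263 m/s = 1.954 AU/year.
vₐ = √(GM · (2/rₐ − 1/a)) = √(2.633e+17 · (2/1.12394e+11 − 1/5.91144e+10)) m/s ≈ 480.8 m/s = 0.1014 AU/year.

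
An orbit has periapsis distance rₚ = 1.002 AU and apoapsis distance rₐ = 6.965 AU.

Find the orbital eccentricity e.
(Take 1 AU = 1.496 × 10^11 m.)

Convert to SI: rₚ = 1.002 AU = 1.49899e+11 m; rₐ = 6.965 AU = 1.04196e+12 m.
e = (rₐ − rₚ) / (rₐ + rₚ).
e = (1.04196e+12 − 1.49899e+11) / (1.04196e+12 + 1.49899e+11) = 8.92065e+11 / 1.19186e+12 ≈ 0.7485.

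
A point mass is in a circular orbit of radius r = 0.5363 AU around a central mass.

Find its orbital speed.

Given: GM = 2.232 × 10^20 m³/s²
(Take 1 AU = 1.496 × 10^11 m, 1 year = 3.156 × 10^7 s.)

Convert to SI: r = 0.5363 AU = 8.02305e+10 m.
For a circular orbit, gravity supplies the centripetal force, so v = √(GM / r).
v = √(2.232e+20 / 8.02305e+10) m/s ≈ 5.274e+04 m/s = 11.13 AU/year.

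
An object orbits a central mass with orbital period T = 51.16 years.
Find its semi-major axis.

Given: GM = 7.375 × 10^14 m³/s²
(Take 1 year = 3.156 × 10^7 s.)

Convert to SI: T = 51.16 years = 1.61461e+09 s.
Invert Kepler's third law: a = (GM · T² / (4π²))^(1/3).
Substituting T = 1.61461e+09 s and GM = 7.375e+14 m³/s²:
a = (7.375e+14 · (1.61461e+09)² / (4π²))^(1/3) m
a ≈ 3.652e+10 m = 3.652 × 10^10 m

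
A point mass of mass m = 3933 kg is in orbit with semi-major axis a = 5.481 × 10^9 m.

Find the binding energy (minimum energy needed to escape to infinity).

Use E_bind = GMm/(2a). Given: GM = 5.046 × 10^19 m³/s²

Total orbital energy is E = −GMm/(2a); binding energy is E_bind = −E = GMm/(2a).
E_bind = 5.046e+19 · 3933 / (2 · 5.481e+09) J ≈ 1.81e+13 J = 18.1 TJ.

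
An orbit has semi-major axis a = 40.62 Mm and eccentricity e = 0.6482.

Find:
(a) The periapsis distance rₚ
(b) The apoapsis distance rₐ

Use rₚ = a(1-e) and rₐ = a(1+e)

Convert to SI: a = 40.62 Mm = 4.062e+07 m.
(a) rₚ = a(1 − e) = 4.062e+07 · (1 − 0.6482) = 4.062e+07 · 0.3518 ≈ 1.429e+07 m = 14.29 Mm.
(b) rₐ = a(1 + e) = 4.062e+07 · (1 + 0.6482) = 4.062e+07 · 1.6482 ≈ 6.695e+07 m = 66.95 Mm.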